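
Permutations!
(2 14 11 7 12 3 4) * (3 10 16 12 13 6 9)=(2 14 11 7 13 6 9 3 4)(10 16 12)=[0, 1, 14, 4, 2, 5, 9, 13, 8, 3, 16, 7, 10, 6, 11, 15, 12]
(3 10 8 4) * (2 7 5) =(2 7 5)(3 10 8 4) =[0, 1, 7, 10, 3, 2, 6, 5, 4, 9, 8]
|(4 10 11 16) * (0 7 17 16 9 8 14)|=|(0 7 17 16 4 10 11 9 8 14)|=10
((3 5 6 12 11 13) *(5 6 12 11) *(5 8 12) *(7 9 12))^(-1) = [0, 1, 2, 13, 4, 5, 3, 8, 12, 7, 10, 6, 9, 11] = (3 13 11 6)(7 8 12 9)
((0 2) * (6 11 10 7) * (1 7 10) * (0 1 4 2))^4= [0, 4, 11, 3, 6, 5, 1, 2, 8, 9, 10, 7]= (1 4 6)(2 11 7)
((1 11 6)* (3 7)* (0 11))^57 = (0 11 6 1)(3 7) = [11, 0, 2, 7, 4, 5, 1, 3, 8, 9, 10, 6]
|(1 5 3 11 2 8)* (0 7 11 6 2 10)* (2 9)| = |(0 7 11 10)(1 5 3 6 9 2 8)| = 28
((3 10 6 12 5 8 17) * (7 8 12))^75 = [0, 1, 2, 7, 4, 12, 17, 3, 10, 9, 8, 11, 5, 13, 14, 15, 16, 6] = (3 7)(5 12)(6 17)(8 10)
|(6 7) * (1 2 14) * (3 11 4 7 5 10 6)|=12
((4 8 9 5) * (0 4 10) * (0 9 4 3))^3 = (10)(0 3)(4 8) = [3, 1, 2, 0, 8, 5, 6, 7, 4, 9, 10]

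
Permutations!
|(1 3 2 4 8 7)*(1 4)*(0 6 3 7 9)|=|(0 6 3 2 1 7 4 8 9)|=9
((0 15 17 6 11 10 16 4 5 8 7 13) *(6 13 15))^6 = (0 5)(4 13)(6 8)(7 11)(10 15)(16 17) = [5, 1, 2, 3, 13, 0, 8, 11, 6, 9, 15, 7, 12, 4, 14, 10, 17, 16]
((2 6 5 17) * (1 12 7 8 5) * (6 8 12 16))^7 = (1 16 6)(2 17 5 8)(7 12) = [0, 16, 17, 3, 4, 8, 1, 12, 2, 9, 10, 11, 7, 13, 14, 15, 6, 5]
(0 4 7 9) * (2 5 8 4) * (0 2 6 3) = [6, 1, 5, 0, 7, 8, 3, 9, 4, 2] = (0 6 3)(2 5 8 4 7 9)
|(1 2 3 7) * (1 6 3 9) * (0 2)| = 12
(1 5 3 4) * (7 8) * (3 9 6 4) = (1 5 9 6 4)(7 8) = [0, 5, 2, 3, 1, 9, 4, 8, 7, 6]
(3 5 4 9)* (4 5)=(3 4 9)=[0, 1, 2, 4, 9, 5, 6, 7, 8, 3]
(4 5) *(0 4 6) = (0 4 5 6) = [4, 1, 2, 3, 5, 6, 0]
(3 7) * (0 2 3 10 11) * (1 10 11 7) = (0 2 3 1 10 7 11) = [2, 10, 3, 1, 4, 5, 6, 11, 8, 9, 7, 0]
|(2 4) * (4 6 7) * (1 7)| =5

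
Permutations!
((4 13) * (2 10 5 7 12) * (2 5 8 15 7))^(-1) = (2 5 12 7 15 8 10)(4 13) = [0, 1, 5, 3, 13, 12, 6, 15, 10, 9, 2, 11, 7, 4, 14, 8]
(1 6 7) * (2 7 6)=[0, 2, 7, 3, 4, 5, 6, 1]=(1 2 7)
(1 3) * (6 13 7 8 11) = (1 3)(6 13 7 8 11) = [0, 3, 2, 1, 4, 5, 13, 8, 11, 9, 10, 6, 12, 7]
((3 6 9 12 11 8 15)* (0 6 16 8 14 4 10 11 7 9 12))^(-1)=(0 9 7 12 6)(3 15 8 16)(4 14 11 10)=[9, 1, 2, 15, 14, 5, 0, 12, 16, 7, 4, 10, 6, 13, 11, 8, 3]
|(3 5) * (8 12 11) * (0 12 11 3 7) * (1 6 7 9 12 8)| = 12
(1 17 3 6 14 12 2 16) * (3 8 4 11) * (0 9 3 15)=(0 9 3 6 14 12 2 16 1 17 8 4 11 15)=[9, 17, 16, 6, 11, 5, 14, 7, 4, 3, 10, 15, 2, 13, 12, 0, 1, 8]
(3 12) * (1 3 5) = (1 3 12 5) = [0, 3, 2, 12, 4, 1, 6, 7, 8, 9, 10, 11, 5]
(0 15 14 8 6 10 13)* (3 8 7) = (0 15 14 7 3 8 6 10 13) = [15, 1, 2, 8, 4, 5, 10, 3, 6, 9, 13, 11, 12, 0, 7, 14]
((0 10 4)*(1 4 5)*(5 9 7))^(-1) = (0 4 1 5 7 9 10) = [4, 5, 2, 3, 1, 7, 6, 9, 8, 10, 0]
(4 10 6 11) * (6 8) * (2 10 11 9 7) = [0, 1, 10, 3, 11, 5, 9, 2, 6, 7, 8, 4] = (2 10 8 6 9 7)(4 11)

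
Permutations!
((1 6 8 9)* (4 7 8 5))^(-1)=[0, 9, 2, 3, 5, 6, 1, 4, 7, 8]=(1 9 8 7 4 5 6)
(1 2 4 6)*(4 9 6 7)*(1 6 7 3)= [0, 2, 9, 1, 3, 5, 6, 4, 8, 7]= (1 2 9 7 4 3)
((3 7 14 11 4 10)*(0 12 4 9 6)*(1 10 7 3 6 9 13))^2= (0 4 14 13 10)(1 6 12 7 11)= [4, 6, 2, 3, 14, 5, 12, 11, 8, 9, 0, 1, 7, 10, 13]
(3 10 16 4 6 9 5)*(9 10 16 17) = (3 16 4 6 10 17 9 5) = [0, 1, 2, 16, 6, 3, 10, 7, 8, 5, 17, 11, 12, 13, 14, 15, 4, 9]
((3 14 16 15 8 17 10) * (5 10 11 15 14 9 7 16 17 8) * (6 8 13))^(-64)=(3 11 7 5 14)(6 13 8)(9 15 16 10 17)=[0, 1, 2, 11, 4, 14, 13, 5, 6, 15, 17, 7, 12, 8, 3, 16, 10, 9]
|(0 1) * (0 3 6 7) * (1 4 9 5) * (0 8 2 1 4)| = |(1 3 6 7 8 2)(4 9 5)| = 6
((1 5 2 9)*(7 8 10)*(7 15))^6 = [0, 2, 1, 3, 4, 9, 6, 10, 15, 5, 7, 11, 12, 13, 14, 8] = (1 2)(5 9)(7 10)(8 15)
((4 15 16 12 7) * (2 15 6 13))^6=(2 6 7 16)(4 12 15 13)=[0, 1, 6, 3, 12, 5, 7, 16, 8, 9, 10, 11, 15, 4, 14, 13, 2]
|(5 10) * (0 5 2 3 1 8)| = 7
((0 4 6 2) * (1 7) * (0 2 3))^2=(7)(0 6)(3 4)=[6, 1, 2, 4, 3, 5, 0, 7]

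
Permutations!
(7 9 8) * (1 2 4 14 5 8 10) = (1 2 4 14 5 8 7 9 10) = [0, 2, 4, 3, 14, 8, 6, 9, 7, 10, 1, 11, 12, 13, 5]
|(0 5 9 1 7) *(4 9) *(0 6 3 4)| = 6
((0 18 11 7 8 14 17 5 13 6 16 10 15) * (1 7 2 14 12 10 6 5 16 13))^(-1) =(0 15 10 12 8 7 1 5 13 6 16 17 14 2 11 18) =[15, 5, 11, 3, 4, 13, 16, 1, 7, 9, 12, 18, 8, 6, 2, 10, 17, 14, 0]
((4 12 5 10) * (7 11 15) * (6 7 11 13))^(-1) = (4 10 5 12)(6 13 7)(11 15) = [0, 1, 2, 3, 10, 12, 13, 6, 8, 9, 5, 15, 4, 7, 14, 11]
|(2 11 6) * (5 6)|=4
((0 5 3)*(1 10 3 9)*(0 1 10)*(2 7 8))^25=(0 5 9 10 3 1)(2 7 8)=[5, 0, 7, 1, 4, 9, 6, 8, 2, 10, 3]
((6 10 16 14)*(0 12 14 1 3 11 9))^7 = (0 3 10 12 11 16 14 9 1 6) = [3, 6, 2, 10, 4, 5, 0, 7, 8, 1, 12, 16, 11, 13, 9, 15, 14]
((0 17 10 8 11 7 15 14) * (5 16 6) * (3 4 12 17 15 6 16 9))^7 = (0 15 14)(3 7 17 9 11 12 5 8 4 6 10) = [15, 1, 2, 7, 6, 8, 10, 17, 4, 11, 3, 12, 5, 13, 0, 14, 16, 9]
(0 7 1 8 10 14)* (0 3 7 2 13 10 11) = (0 2 13 10 14 3 7 1 8 11) = [2, 8, 13, 7, 4, 5, 6, 1, 11, 9, 14, 0, 12, 10, 3]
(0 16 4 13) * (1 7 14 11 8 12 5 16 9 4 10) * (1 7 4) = [9, 4, 2, 3, 13, 16, 6, 14, 12, 1, 7, 8, 5, 0, 11, 15, 10] = (0 9 1 4 13)(5 16 10 7 14 11 8 12)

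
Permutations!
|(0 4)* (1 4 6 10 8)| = |(0 6 10 8 1 4)| = 6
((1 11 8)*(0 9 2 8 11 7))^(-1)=(11)(0 7 1 8 2 9)=[7, 8, 9, 3, 4, 5, 6, 1, 2, 0, 10, 11]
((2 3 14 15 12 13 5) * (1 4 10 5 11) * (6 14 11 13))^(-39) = (1 5 11 10 3 4 2)(6 14 15 12) = [0, 5, 1, 4, 2, 11, 14, 7, 8, 9, 3, 10, 6, 13, 15, 12]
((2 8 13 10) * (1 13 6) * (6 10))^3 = (13) = [0, 1, 2, 3, 4, 5, 6, 7, 8, 9, 10, 11, 12, 13]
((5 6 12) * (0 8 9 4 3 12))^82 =(0 9 3 5)(4 12 6 8) =[9, 1, 2, 5, 12, 0, 8, 7, 4, 3, 10, 11, 6]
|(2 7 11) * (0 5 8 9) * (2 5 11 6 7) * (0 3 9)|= 4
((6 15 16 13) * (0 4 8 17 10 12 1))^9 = (0 8 10 1 4 17 12)(6 15 16 13) = [8, 4, 2, 3, 17, 5, 15, 7, 10, 9, 1, 11, 0, 6, 14, 16, 13, 12]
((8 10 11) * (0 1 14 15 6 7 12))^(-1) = (0 12 7 6 15 14 1)(8 11 10) = [12, 0, 2, 3, 4, 5, 15, 6, 11, 9, 8, 10, 7, 13, 1, 14]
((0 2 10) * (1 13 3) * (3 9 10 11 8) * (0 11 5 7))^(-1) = (0 7 5 2)(1 3 8 11 10 9 13) = [7, 3, 0, 8, 4, 2, 6, 5, 11, 13, 9, 10, 12, 1]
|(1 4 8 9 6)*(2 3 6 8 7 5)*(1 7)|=10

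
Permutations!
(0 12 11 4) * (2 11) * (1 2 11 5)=[12, 2, 5, 3, 0, 1, 6, 7, 8, 9, 10, 4, 11]=(0 12 11 4)(1 2 5)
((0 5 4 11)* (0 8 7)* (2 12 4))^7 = [7, 1, 5, 3, 12, 0, 6, 8, 11, 9, 10, 4, 2] = (0 7 8 11 4 12 2 5)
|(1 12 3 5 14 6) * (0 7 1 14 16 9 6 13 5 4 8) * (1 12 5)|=|(0 7 12 3 4 8)(1 5 16 9 6 14 13)|=42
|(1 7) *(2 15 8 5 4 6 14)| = |(1 7)(2 15 8 5 4 6 14)| = 14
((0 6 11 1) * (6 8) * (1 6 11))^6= (0 8 11 6 1)= [8, 0, 2, 3, 4, 5, 1, 7, 11, 9, 10, 6]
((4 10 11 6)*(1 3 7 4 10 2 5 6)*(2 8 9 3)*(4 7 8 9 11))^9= (1 11 8 3 9 4 10 6 5 2)= [0, 11, 1, 9, 10, 2, 5, 7, 3, 4, 6, 8]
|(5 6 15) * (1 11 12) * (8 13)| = |(1 11 12)(5 6 15)(8 13)| = 6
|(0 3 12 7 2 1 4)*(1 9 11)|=|(0 3 12 7 2 9 11 1 4)|=9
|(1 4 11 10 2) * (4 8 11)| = 5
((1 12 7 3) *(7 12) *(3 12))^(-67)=[0, 7, 2, 1, 4, 5, 6, 12, 8, 9, 10, 11, 3]=(1 7 12 3)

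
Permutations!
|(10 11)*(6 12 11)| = |(6 12 11 10)| = 4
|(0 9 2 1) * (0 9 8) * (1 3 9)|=|(0 8)(2 3 9)|=6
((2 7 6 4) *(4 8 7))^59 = (2 4)(6 7 8) = [0, 1, 4, 3, 2, 5, 7, 8, 6]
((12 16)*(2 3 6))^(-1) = (2 6 3)(12 16) = [0, 1, 6, 2, 4, 5, 3, 7, 8, 9, 10, 11, 16, 13, 14, 15, 12]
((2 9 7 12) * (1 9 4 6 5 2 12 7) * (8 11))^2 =[0, 1, 6, 3, 5, 4, 2, 7, 8, 9, 10, 11, 12] =(12)(2 6)(4 5)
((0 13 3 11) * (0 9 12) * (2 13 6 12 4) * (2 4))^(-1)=(0 12 6)(2 9 11 3 13)=[12, 1, 9, 13, 4, 5, 0, 7, 8, 11, 10, 3, 6, 2]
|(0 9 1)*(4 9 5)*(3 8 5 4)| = 12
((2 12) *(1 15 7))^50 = [0, 7, 2, 3, 4, 5, 6, 15, 8, 9, 10, 11, 12, 13, 14, 1] = (1 7 15)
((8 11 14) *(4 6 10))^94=(4 6 10)(8 11 14)=[0, 1, 2, 3, 6, 5, 10, 7, 11, 9, 4, 14, 12, 13, 8]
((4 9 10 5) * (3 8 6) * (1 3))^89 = (1 3 8 6)(4 9 10 5) = [0, 3, 2, 8, 9, 4, 1, 7, 6, 10, 5]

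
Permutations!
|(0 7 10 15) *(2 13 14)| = |(0 7 10 15)(2 13 14)| = 12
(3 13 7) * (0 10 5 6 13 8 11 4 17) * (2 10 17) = (0 17)(2 10 5 6 13 7 3 8 11 4) = [17, 1, 10, 8, 2, 6, 13, 3, 11, 9, 5, 4, 12, 7, 14, 15, 16, 0]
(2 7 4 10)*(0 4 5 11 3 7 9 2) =(0 4 10)(2 9)(3 7 5 11) =[4, 1, 9, 7, 10, 11, 6, 5, 8, 2, 0, 3]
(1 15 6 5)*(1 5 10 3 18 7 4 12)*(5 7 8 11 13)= [0, 15, 2, 18, 12, 7, 10, 4, 11, 9, 3, 13, 1, 5, 14, 6, 16, 17, 8]= (1 15 6 10 3 18 8 11 13 5 7 4 12)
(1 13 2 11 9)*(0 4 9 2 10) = [4, 13, 11, 3, 9, 5, 6, 7, 8, 1, 0, 2, 12, 10] = (0 4 9 1 13 10)(2 11)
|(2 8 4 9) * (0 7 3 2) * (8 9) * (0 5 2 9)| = 6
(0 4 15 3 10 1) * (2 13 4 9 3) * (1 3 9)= [1, 0, 13, 10, 15, 5, 6, 7, 8, 9, 3, 11, 12, 4, 14, 2]= (0 1)(2 13 4 15)(3 10)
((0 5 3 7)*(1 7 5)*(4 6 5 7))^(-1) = (0 7 3 5 6 4 1) = [7, 0, 2, 5, 1, 6, 4, 3]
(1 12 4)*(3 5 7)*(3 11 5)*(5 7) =(1 12 4)(7 11) =[0, 12, 2, 3, 1, 5, 6, 11, 8, 9, 10, 7, 4]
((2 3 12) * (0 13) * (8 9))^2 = [0, 1, 12, 2, 4, 5, 6, 7, 8, 9, 10, 11, 3, 13] = (13)(2 12 3)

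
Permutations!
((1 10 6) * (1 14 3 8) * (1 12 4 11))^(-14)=(1 3 11 14 4 6 12 10 8)=[0, 3, 2, 11, 6, 5, 12, 7, 1, 9, 8, 14, 10, 13, 4]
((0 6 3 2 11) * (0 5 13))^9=(0 3 11 13 6 2 5)=[3, 1, 5, 11, 4, 0, 2, 7, 8, 9, 10, 13, 12, 6]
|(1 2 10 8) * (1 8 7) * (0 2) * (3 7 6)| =7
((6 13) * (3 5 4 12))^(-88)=(13)=[0, 1, 2, 3, 4, 5, 6, 7, 8, 9, 10, 11, 12, 13]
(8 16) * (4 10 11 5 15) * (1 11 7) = (1 11 5 15 4 10 7)(8 16) = [0, 11, 2, 3, 10, 15, 6, 1, 16, 9, 7, 5, 12, 13, 14, 4, 8]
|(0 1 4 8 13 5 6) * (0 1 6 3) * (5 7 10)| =10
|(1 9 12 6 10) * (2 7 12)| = |(1 9 2 7 12 6 10)| = 7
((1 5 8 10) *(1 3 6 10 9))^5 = (1 5 8 9)(3 10 6) = [0, 5, 2, 10, 4, 8, 3, 7, 9, 1, 6]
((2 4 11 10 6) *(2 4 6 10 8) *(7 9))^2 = (2 4 8 6 11) = [0, 1, 4, 3, 8, 5, 11, 7, 6, 9, 10, 2]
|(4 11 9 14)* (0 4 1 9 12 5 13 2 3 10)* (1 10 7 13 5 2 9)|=|(0 4 11 12 2 3 7 13 9 14 10)|=11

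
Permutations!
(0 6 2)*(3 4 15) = (0 6 2)(3 4 15) = [6, 1, 0, 4, 15, 5, 2, 7, 8, 9, 10, 11, 12, 13, 14, 3]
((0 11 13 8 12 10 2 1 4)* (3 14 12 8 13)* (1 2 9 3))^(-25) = (14)(0 4 1 11) = [4, 11, 2, 3, 1, 5, 6, 7, 8, 9, 10, 0, 12, 13, 14]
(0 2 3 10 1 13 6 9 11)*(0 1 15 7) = (0 2 3 10 15 7)(1 13 6 9 11) = [2, 13, 3, 10, 4, 5, 9, 0, 8, 11, 15, 1, 12, 6, 14, 7]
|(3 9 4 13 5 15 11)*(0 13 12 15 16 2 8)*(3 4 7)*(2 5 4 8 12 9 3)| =10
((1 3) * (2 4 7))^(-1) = [0, 3, 7, 1, 2, 5, 6, 4] = (1 3)(2 7 4)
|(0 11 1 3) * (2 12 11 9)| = |(0 9 2 12 11 1 3)| = 7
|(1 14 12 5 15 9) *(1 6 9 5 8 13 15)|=|(1 14 12 8 13 15 5)(6 9)|=14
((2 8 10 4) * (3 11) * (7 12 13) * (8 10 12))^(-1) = (2 4 10)(3 11)(7 13 12 8) = [0, 1, 4, 11, 10, 5, 6, 13, 7, 9, 2, 3, 8, 12]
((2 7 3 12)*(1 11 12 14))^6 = (1 14 3 7 2 12 11) = [0, 14, 12, 7, 4, 5, 6, 2, 8, 9, 10, 1, 11, 13, 3]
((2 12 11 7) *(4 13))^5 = (2 12 11 7)(4 13) = [0, 1, 12, 3, 13, 5, 6, 2, 8, 9, 10, 7, 11, 4]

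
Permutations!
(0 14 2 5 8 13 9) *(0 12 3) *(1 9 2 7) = [14, 9, 5, 0, 4, 8, 6, 1, 13, 12, 10, 11, 3, 2, 7] = (0 14 7 1 9 12 3)(2 5 8 13)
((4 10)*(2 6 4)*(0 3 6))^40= (0 10 6)(2 4 3)= [10, 1, 4, 2, 3, 5, 0, 7, 8, 9, 6]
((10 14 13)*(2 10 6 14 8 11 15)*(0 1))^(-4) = (2 10 8 11 15)(6 13 14) = [0, 1, 10, 3, 4, 5, 13, 7, 11, 9, 8, 15, 12, 14, 6, 2]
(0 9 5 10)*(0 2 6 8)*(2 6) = (0 9 5 10 6 8) = [9, 1, 2, 3, 4, 10, 8, 7, 0, 5, 6]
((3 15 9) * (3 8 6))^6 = (3 15 9 8 6) = [0, 1, 2, 15, 4, 5, 3, 7, 6, 8, 10, 11, 12, 13, 14, 9]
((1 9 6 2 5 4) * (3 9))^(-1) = [0, 4, 6, 1, 5, 2, 9, 7, 8, 3] = (1 4 5 2 6 9 3)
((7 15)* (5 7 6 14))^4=(5 14 6 15 7)=[0, 1, 2, 3, 4, 14, 15, 5, 8, 9, 10, 11, 12, 13, 6, 7]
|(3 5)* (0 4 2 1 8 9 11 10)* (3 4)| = 10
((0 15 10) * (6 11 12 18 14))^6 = [0, 1, 2, 3, 4, 5, 11, 7, 8, 9, 10, 12, 18, 13, 6, 15, 16, 17, 14] = (6 11 12 18 14)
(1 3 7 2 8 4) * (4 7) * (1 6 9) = (1 3 4 6 9)(2 8 7) = [0, 3, 8, 4, 6, 5, 9, 2, 7, 1]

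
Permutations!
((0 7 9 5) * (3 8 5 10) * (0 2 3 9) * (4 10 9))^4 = (10) = [0, 1, 2, 3, 4, 5, 6, 7, 8, 9, 10]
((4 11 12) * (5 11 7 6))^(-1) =[0, 1, 2, 3, 12, 6, 7, 4, 8, 9, 10, 5, 11] =(4 12 11 5 6 7)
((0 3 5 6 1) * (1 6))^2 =(6)(0 5)(1 3) =[5, 3, 2, 1, 4, 0, 6]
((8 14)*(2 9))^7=[0, 1, 9, 3, 4, 5, 6, 7, 14, 2, 10, 11, 12, 13, 8]=(2 9)(8 14)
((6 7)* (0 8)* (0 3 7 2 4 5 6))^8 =(8) =[0, 1, 2, 3, 4, 5, 6, 7, 8]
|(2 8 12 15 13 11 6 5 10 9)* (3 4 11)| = 12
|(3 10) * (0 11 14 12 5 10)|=|(0 11 14 12 5 10 3)|=7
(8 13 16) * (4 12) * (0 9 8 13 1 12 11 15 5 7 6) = (0 9 8 1 12 4 11 15 5 7 6)(13 16) = [9, 12, 2, 3, 11, 7, 0, 6, 1, 8, 10, 15, 4, 16, 14, 5, 13]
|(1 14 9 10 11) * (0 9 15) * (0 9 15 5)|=|(0 15 9 10 11 1 14 5)|=8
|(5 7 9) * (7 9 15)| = |(5 9)(7 15)| = 2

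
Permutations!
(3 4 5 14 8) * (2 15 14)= [0, 1, 15, 4, 5, 2, 6, 7, 3, 9, 10, 11, 12, 13, 8, 14]= (2 15 14 8 3 4 5)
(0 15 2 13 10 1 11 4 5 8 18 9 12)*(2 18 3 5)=(0 15 18 9 12)(1 11 4 2 13 10)(3 5 8)=[15, 11, 13, 5, 2, 8, 6, 7, 3, 12, 1, 4, 0, 10, 14, 18, 16, 17, 9]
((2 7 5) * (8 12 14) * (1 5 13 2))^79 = [0, 5, 7, 3, 4, 1, 6, 13, 12, 9, 10, 11, 14, 2, 8] = (1 5)(2 7 13)(8 12 14)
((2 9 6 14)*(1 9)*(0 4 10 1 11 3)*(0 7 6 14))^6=[2, 7, 4, 1, 11, 5, 14, 9, 8, 6, 3, 10, 12, 13, 0]=(0 2 4 11 10 3 1 7 9 6 14)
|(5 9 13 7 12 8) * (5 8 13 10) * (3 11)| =6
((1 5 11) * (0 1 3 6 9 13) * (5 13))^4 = (0 1 13)(3 11 5 9 6) = [1, 13, 2, 11, 4, 9, 3, 7, 8, 6, 10, 5, 12, 0]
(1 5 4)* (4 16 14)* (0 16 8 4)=(0 16 14)(1 5 8 4)=[16, 5, 2, 3, 1, 8, 6, 7, 4, 9, 10, 11, 12, 13, 0, 15, 14]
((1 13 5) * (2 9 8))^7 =(1 13 5)(2 9 8) =[0, 13, 9, 3, 4, 1, 6, 7, 2, 8, 10, 11, 12, 5]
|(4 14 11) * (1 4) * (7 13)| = 4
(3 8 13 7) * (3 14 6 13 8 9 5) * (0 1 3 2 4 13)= (0 1 3 9 5 2 4 13 7 14 6)= [1, 3, 4, 9, 13, 2, 0, 14, 8, 5, 10, 11, 12, 7, 6]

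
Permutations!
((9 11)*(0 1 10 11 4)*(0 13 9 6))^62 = (0 10 6 1 11)(4 9 13) = [10, 11, 2, 3, 9, 5, 1, 7, 8, 13, 6, 0, 12, 4]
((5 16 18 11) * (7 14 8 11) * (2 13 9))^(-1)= [0, 1, 9, 3, 4, 11, 6, 18, 14, 13, 10, 8, 12, 2, 7, 15, 5, 17, 16]= (2 9 13)(5 11 8 14 7 18 16)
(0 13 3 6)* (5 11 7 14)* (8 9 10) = (0 13 3 6)(5 11 7 14)(8 9 10) = [13, 1, 2, 6, 4, 11, 0, 14, 9, 10, 8, 7, 12, 3, 5]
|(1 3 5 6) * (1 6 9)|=|(1 3 5 9)|=4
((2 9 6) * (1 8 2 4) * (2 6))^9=(1 8 6 4)(2 9)=[0, 8, 9, 3, 1, 5, 4, 7, 6, 2]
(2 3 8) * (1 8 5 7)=(1 8 2 3 5 7)=[0, 8, 3, 5, 4, 7, 6, 1, 2]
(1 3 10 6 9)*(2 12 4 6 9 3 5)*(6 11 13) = (1 5 2 12 4 11 13 6 3 10 9) = [0, 5, 12, 10, 11, 2, 3, 7, 8, 1, 9, 13, 4, 6]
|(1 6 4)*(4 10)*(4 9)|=5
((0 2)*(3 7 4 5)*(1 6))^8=(7)=[0, 1, 2, 3, 4, 5, 6, 7]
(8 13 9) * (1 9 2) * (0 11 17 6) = (0 11 17 6)(1 9 8 13 2) = [11, 9, 1, 3, 4, 5, 0, 7, 13, 8, 10, 17, 12, 2, 14, 15, 16, 6]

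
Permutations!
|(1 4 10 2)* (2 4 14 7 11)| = 10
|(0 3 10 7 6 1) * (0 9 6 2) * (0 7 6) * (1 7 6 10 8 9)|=12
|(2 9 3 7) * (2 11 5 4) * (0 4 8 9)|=6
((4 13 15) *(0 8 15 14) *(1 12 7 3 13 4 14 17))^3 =(0 14 15 8)(1 3)(7 17)(12 13) =[14, 3, 2, 1, 4, 5, 6, 17, 0, 9, 10, 11, 13, 12, 15, 8, 16, 7]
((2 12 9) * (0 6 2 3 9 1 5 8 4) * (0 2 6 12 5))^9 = (12)(2 5 8 4)(3 9) = [0, 1, 5, 9, 2, 8, 6, 7, 4, 3, 10, 11, 12]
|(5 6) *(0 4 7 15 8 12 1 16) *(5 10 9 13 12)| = |(0 4 7 15 8 5 6 10 9 13 12 1 16)| = 13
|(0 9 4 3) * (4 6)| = 5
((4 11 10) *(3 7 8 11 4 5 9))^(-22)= (3 9 5 10 11 8 7)= [0, 1, 2, 9, 4, 10, 6, 3, 7, 5, 11, 8]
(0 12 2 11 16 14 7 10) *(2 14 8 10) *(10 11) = (0 12 14 7 2 10)(8 11 16) = [12, 1, 10, 3, 4, 5, 6, 2, 11, 9, 0, 16, 14, 13, 7, 15, 8]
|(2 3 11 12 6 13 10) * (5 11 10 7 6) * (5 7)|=|(2 3 10)(5 11 12 7 6 13)|=6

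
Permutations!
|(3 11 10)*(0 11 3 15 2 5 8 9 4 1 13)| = |(0 11 10 15 2 5 8 9 4 1 13)| = 11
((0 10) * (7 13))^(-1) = (0 10)(7 13) = [10, 1, 2, 3, 4, 5, 6, 13, 8, 9, 0, 11, 12, 7]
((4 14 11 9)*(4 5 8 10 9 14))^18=(14)(5 10)(8 9)=[0, 1, 2, 3, 4, 10, 6, 7, 9, 8, 5, 11, 12, 13, 14]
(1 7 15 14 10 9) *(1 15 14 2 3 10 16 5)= (1 7 14 16 5)(2 3 10 9 15)= [0, 7, 3, 10, 4, 1, 6, 14, 8, 15, 9, 11, 12, 13, 16, 2, 5]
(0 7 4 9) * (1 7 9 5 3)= (0 9)(1 7 4 5 3)= [9, 7, 2, 1, 5, 3, 6, 4, 8, 0]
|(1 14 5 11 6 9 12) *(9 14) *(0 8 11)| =|(0 8 11 6 14 5)(1 9 12)| =6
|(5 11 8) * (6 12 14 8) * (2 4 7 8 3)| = |(2 4 7 8 5 11 6 12 14 3)| = 10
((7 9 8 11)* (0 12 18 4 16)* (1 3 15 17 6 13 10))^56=(0 12 18 4 16)=[12, 1, 2, 3, 16, 5, 6, 7, 8, 9, 10, 11, 18, 13, 14, 15, 0, 17, 4]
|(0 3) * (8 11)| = |(0 3)(8 11)| = 2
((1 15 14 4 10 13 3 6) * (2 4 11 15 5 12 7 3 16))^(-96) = [0, 1, 16, 3, 2, 5, 6, 7, 8, 9, 4, 11, 12, 10, 14, 15, 13] = (2 16 13 10 4)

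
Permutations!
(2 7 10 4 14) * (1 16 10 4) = (1 16 10)(2 7 4 14) = [0, 16, 7, 3, 14, 5, 6, 4, 8, 9, 1, 11, 12, 13, 2, 15, 10]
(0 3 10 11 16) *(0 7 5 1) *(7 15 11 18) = (0 3 10 18 7 5 1)(11 16 15) = [3, 0, 2, 10, 4, 1, 6, 5, 8, 9, 18, 16, 12, 13, 14, 11, 15, 17, 7]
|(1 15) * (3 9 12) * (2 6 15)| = |(1 2 6 15)(3 9 12)| = 12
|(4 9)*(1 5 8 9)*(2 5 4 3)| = 10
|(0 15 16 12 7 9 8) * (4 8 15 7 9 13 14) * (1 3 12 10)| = |(0 7 13 14 4 8)(1 3 12 9 15 16 10)| = 42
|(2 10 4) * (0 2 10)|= 2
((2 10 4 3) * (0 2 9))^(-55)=(0 9 3 4 10 2)=[9, 1, 0, 4, 10, 5, 6, 7, 8, 3, 2]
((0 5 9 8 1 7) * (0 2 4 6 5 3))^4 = [0, 6, 9, 3, 8, 7, 1, 5, 4, 2] = (1 6)(2 9)(4 8)(5 7)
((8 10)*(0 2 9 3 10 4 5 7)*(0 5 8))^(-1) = (0 10 3 9 2)(4 8)(5 7) = [10, 1, 0, 9, 8, 7, 6, 5, 4, 2, 3]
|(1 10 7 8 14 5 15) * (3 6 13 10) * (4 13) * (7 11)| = 12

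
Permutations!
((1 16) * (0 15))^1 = [15, 16, 2, 3, 4, 5, 6, 7, 8, 9, 10, 11, 12, 13, 14, 0, 1] = (0 15)(1 16)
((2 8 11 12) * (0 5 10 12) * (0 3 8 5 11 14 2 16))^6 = (0 5 3 12 14)(2 11 10 8 16) = [5, 1, 11, 12, 4, 3, 6, 7, 16, 9, 8, 10, 14, 13, 0, 15, 2]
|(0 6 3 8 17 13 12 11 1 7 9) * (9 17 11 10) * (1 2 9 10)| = |(0 6 3 8 11 2 9)(1 7 17 13 12)| = 35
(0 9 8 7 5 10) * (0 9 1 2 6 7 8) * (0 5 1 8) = (0 8)(1 2 6 7)(5 10 9) = [8, 2, 6, 3, 4, 10, 7, 1, 0, 5, 9]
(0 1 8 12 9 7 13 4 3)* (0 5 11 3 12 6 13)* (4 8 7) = [1, 7, 2, 5, 12, 11, 13, 0, 6, 4, 10, 3, 9, 8] = (0 1 7)(3 5 11)(4 12 9)(6 13 8)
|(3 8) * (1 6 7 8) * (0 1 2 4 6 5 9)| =|(0 1 5 9)(2 4 6 7 8 3)| =12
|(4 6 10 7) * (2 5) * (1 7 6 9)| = |(1 7 4 9)(2 5)(6 10)| = 4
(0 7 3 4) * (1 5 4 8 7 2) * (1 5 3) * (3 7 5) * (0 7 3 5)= (0 2 5 4 7 1 3 8)= [2, 3, 5, 8, 7, 4, 6, 1, 0]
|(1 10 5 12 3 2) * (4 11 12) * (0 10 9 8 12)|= |(0 10 5 4 11)(1 9 8 12 3 2)|= 30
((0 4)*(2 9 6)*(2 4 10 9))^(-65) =[0, 1, 2, 3, 4, 5, 6, 7, 8, 9, 10] =(10)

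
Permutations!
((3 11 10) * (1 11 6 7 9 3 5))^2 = [0, 10, 2, 7, 4, 11, 9, 3, 8, 6, 1, 5] = (1 10)(3 7)(5 11)(6 9)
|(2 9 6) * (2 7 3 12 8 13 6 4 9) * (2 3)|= |(2 3 12 8 13 6 7)(4 9)|= 14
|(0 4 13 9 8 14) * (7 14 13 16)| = |(0 4 16 7 14)(8 13 9)| = 15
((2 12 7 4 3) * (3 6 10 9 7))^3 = (12)(4 9 6 7 10) = [0, 1, 2, 3, 9, 5, 7, 10, 8, 6, 4, 11, 12]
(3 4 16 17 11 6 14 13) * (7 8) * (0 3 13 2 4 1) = (0 3 1)(2 4 16 17 11 6 14)(7 8) = [3, 0, 4, 1, 16, 5, 14, 8, 7, 9, 10, 6, 12, 13, 2, 15, 17, 11]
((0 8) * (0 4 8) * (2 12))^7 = [0, 1, 12, 3, 8, 5, 6, 7, 4, 9, 10, 11, 2] = (2 12)(4 8)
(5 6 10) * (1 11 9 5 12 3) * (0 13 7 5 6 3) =(0 13 7 5 3 1 11 9 6 10 12) =[13, 11, 2, 1, 4, 3, 10, 5, 8, 6, 12, 9, 0, 7]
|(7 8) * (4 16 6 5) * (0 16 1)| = 6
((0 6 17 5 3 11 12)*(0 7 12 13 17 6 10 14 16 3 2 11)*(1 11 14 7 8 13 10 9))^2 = (0 1 10 12 13 5 14 3 9 11 7 8 17 2 16) = [1, 10, 16, 9, 4, 14, 6, 8, 17, 11, 12, 7, 13, 5, 3, 15, 0, 2]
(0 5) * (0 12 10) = (0 5 12 10) = [5, 1, 2, 3, 4, 12, 6, 7, 8, 9, 0, 11, 10]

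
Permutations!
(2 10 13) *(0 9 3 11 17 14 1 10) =(0 9 3 11 17 14 1 10 13 2) =[9, 10, 0, 11, 4, 5, 6, 7, 8, 3, 13, 17, 12, 2, 1, 15, 16, 14]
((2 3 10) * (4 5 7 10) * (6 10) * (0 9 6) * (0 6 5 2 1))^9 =(0 5 6 1 9 7 10) =[5, 9, 2, 3, 4, 6, 1, 10, 8, 7, 0]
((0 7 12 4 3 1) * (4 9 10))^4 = (0 10)(1 9)(3 12)(4 7) = [10, 9, 2, 12, 7, 5, 6, 4, 8, 1, 0, 11, 3]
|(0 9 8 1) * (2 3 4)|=12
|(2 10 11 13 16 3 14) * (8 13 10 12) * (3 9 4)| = |(2 12 8 13 16 9 4 3 14)(10 11)| = 18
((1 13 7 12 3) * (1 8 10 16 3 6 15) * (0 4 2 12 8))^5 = (0 15 10 2 13 3 6 8 4 1 16 12 7) = [15, 16, 13, 6, 1, 5, 8, 0, 4, 9, 2, 11, 7, 3, 14, 10, 12]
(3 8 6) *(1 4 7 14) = [0, 4, 2, 8, 7, 5, 3, 14, 6, 9, 10, 11, 12, 13, 1] = (1 4 7 14)(3 8 6)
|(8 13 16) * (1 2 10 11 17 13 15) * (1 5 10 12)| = |(1 2 12)(5 10 11 17 13 16 8 15)| = 24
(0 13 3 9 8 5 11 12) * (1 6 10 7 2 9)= (0 13 3 1 6 10 7 2 9 8 5 11 12)= [13, 6, 9, 1, 4, 11, 10, 2, 5, 8, 7, 12, 0, 3]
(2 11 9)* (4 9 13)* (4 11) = (2 4 9)(11 13) = [0, 1, 4, 3, 9, 5, 6, 7, 8, 2, 10, 13, 12, 11]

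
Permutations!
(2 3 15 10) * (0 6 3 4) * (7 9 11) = [6, 1, 4, 15, 0, 5, 3, 9, 8, 11, 2, 7, 12, 13, 14, 10] = (0 6 3 15 10 2 4)(7 9 11)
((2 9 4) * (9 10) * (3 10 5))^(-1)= (2 4 9 10 3 5)= [0, 1, 4, 5, 9, 2, 6, 7, 8, 10, 3]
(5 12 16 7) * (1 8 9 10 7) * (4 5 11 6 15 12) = [0, 8, 2, 3, 5, 4, 15, 11, 9, 10, 7, 6, 16, 13, 14, 12, 1] = (1 8 9 10 7 11 6 15 12 16)(4 5)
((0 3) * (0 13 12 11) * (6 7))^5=(13)(6 7)=[0, 1, 2, 3, 4, 5, 7, 6, 8, 9, 10, 11, 12, 13]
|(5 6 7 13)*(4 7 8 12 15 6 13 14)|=12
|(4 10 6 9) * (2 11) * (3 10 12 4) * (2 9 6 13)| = 6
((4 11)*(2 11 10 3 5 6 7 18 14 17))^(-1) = [0, 1, 17, 10, 11, 3, 5, 6, 8, 9, 4, 2, 12, 13, 18, 15, 16, 14, 7] = (2 17 14 18 7 6 5 3 10 4 11)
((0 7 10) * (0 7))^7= (7 10)= [0, 1, 2, 3, 4, 5, 6, 10, 8, 9, 7]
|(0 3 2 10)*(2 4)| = |(0 3 4 2 10)| = 5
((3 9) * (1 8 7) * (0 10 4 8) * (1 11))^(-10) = [7, 8, 2, 3, 1, 5, 6, 10, 0, 9, 11, 4] = (0 7 10 11 4 1 8)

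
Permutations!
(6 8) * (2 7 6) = [0, 1, 7, 3, 4, 5, 8, 6, 2] = (2 7 6 8)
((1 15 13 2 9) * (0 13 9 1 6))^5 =(0 9 1 13 6 15 2) =[9, 13, 0, 3, 4, 5, 15, 7, 8, 1, 10, 11, 12, 6, 14, 2]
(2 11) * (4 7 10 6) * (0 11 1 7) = (0 11 2 1 7 10 6 4) = [11, 7, 1, 3, 0, 5, 4, 10, 8, 9, 6, 2]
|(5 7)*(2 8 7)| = |(2 8 7 5)| = 4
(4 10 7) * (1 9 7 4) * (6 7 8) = [0, 9, 2, 3, 10, 5, 7, 1, 6, 8, 4] = (1 9 8 6 7)(4 10)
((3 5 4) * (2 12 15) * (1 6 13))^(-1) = (1 13 6)(2 15 12)(3 4 5) = [0, 13, 15, 4, 5, 3, 1, 7, 8, 9, 10, 11, 2, 6, 14, 12]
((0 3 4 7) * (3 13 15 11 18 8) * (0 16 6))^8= (0 7 8 15 6 4 18 13 16 3 11)= [7, 1, 2, 11, 18, 5, 4, 8, 15, 9, 10, 0, 12, 16, 14, 6, 3, 17, 13]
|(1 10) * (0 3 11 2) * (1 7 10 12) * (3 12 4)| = 14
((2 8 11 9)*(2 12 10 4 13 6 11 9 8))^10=(4 6 8 12)(9 10 13 11)=[0, 1, 2, 3, 6, 5, 8, 7, 12, 10, 13, 9, 4, 11]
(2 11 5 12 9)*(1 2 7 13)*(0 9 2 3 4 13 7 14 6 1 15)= [9, 3, 11, 4, 13, 12, 1, 7, 8, 14, 10, 5, 2, 15, 6, 0]= (0 9 14 6 1 3 4 13 15)(2 11 5 12)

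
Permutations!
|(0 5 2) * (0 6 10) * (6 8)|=6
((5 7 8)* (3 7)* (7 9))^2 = (3 7 5 9 8) = [0, 1, 2, 7, 4, 9, 6, 5, 3, 8]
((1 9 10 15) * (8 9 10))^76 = (1 10 15) = [0, 10, 2, 3, 4, 5, 6, 7, 8, 9, 15, 11, 12, 13, 14, 1]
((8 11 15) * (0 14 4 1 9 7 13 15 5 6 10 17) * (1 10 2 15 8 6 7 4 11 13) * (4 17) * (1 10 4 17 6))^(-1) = [17, 15, 6, 3, 4, 11, 9, 5, 13, 1, 7, 14, 12, 8, 0, 2, 16, 10] = (0 17 10 7 5 11 14)(1 15 2 6 9)(8 13)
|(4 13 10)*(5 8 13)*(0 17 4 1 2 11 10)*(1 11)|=6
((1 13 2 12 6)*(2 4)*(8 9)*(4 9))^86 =(1 12 4 9)(2 8 13 6) =[0, 12, 8, 3, 9, 5, 2, 7, 13, 1, 10, 11, 4, 6]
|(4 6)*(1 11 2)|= 6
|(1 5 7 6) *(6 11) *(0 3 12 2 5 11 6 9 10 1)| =|(0 3 12 2 5 7 6)(1 11 9 10)| =28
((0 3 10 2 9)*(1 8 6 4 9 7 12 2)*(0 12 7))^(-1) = (0 2 12 9 4 6 8 1 10 3) = [2, 10, 12, 0, 6, 5, 8, 7, 1, 4, 3, 11, 9]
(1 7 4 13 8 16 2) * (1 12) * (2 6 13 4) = [0, 7, 12, 3, 4, 5, 13, 2, 16, 9, 10, 11, 1, 8, 14, 15, 6] = (1 7 2 12)(6 13 8 16)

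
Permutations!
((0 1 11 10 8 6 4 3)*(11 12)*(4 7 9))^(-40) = (0 10 9 1 8 4 12 6 3 11 7) = [10, 8, 2, 11, 12, 5, 3, 0, 4, 1, 9, 7, 6]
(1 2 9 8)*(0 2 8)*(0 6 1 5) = (0 2 9 6 1 8 5) = [2, 8, 9, 3, 4, 0, 1, 7, 5, 6]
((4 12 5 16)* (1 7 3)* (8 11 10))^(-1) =(1 3 7)(4 16 5 12)(8 10 11) =[0, 3, 2, 7, 16, 12, 6, 1, 10, 9, 11, 8, 4, 13, 14, 15, 5]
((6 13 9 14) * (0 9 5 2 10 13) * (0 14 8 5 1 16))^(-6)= (0 5 13)(1 9 2)(8 10 16)= [5, 9, 1, 3, 4, 13, 6, 7, 10, 2, 16, 11, 12, 0, 14, 15, 8]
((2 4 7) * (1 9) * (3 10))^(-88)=(10)(2 7 4)=[0, 1, 7, 3, 2, 5, 6, 4, 8, 9, 10]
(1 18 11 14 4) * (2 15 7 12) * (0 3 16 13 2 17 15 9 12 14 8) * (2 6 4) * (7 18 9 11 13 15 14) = (0 3 16 15 18 13 6 4 1 9 12 17 14 2 11 8) = [3, 9, 11, 16, 1, 5, 4, 7, 0, 12, 10, 8, 17, 6, 2, 18, 15, 14, 13]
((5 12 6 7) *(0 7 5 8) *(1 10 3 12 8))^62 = (0 8 5 6 12 3 10 1 7) = [8, 7, 2, 10, 4, 6, 12, 0, 5, 9, 1, 11, 3]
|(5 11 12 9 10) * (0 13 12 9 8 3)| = |(0 13 12 8 3)(5 11 9 10)| = 20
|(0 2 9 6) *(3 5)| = |(0 2 9 6)(3 5)| = 4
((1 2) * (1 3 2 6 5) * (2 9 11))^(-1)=(1 5 6)(2 11 9 3)=[0, 5, 11, 2, 4, 6, 1, 7, 8, 3, 10, 9]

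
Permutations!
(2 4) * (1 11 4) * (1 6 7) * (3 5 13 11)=(1 3 5 13 11 4 2 6 7)=[0, 3, 6, 5, 2, 13, 7, 1, 8, 9, 10, 4, 12, 11]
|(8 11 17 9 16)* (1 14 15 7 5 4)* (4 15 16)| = |(1 14 16 8 11 17 9 4)(5 15 7)| = 24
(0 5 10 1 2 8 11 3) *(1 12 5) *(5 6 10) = (0 1 2 8 11 3)(6 10 12) = [1, 2, 8, 0, 4, 5, 10, 7, 11, 9, 12, 3, 6]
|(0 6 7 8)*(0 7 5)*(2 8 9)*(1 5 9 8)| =6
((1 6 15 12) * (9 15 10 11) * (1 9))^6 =[0, 10, 2, 3, 4, 5, 11, 7, 8, 9, 1, 6, 12, 13, 14, 15] =(15)(1 10)(6 11)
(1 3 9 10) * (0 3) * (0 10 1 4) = (0 3 9 1 10 4) = [3, 10, 2, 9, 0, 5, 6, 7, 8, 1, 4]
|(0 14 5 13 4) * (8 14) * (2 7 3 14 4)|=6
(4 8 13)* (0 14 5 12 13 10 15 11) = [14, 1, 2, 3, 8, 12, 6, 7, 10, 9, 15, 0, 13, 4, 5, 11] = (0 14 5 12 13 4 8 10 15 11)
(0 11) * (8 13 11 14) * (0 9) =[14, 1, 2, 3, 4, 5, 6, 7, 13, 0, 10, 9, 12, 11, 8] =(0 14 8 13 11 9)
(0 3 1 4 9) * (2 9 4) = (0 3 1 2 9) = [3, 2, 9, 1, 4, 5, 6, 7, 8, 0]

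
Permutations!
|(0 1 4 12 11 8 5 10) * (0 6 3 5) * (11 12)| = 20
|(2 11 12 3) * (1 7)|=4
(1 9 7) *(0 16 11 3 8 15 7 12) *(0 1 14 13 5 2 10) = (0 16 11 3 8 15 7 14 13 5 2 10)(1 9 12) = [16, 9, 10, 8, 4, 2, 6, 14, 15, 12, 0, 3, 1, 5, 13, 7, 11]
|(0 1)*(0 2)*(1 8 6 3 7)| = |(0 8 6 3 7 1 2)| = 7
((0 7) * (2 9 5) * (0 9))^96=[7, 1, 0, 3, 4, 2, 6, 9, 8, 5]=(0 7 9 5 2)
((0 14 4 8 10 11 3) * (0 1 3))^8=(0 4 10)(8 11 14)=[4, 1, 2, 3, 10, 5, 6, 7, 11, 9, 0, 14, 12, 13, 8]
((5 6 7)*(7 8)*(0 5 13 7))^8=(13)=[0, 1, 2, 3, 4, 5, 6, 7, 8, 9, 10, 11, 12, 13]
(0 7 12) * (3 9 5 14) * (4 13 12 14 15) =(0 7 14 3 9 5 15 4 13 12) =[7, 1, 2, 9, 13, 15, 6, 14, 8, 5, 10, 11, 0, 12, 3, 4]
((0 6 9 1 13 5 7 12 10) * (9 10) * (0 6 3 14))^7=(0 3 14)(1 13 5 7 12 9)(6 10)=[3, 13, 2, 14, 4, 7, 10, 12, 8, 1, 6, 11, 9, 5, 0]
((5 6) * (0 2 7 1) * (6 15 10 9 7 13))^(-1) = (0 1 7 9 10 15 5 6 13 2) = [1, 7, 0, 3, 4, 6, 13, 9, 8, 10, 15, 11, 12, 2, 14, 5]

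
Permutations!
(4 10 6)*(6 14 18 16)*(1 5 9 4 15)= (1 5 9 4 10 14 18 16 6 15)= [0, 5, 2, 3, 10, 9, 15, 7, 8, 4, 14, 11, 12, 13, 18, 1, 6, 17, 16]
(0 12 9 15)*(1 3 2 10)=[12, 3, 10, 2, 4, 5, 6, 7, 8, 15, 1, 11, 9, 13, 14, 0]=(0 12 9 15)(1 3 2 10)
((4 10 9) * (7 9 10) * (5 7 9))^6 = (10) = [0, 1, 2, 3, 4, 5, 6, 7, 8, 9, 10]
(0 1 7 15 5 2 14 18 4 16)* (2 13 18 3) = (0 1 7 15 5 13 18 4 16)(2 14 3) = [1, 7, 14, 2, 16, 13, 6, 15, 8, 9, 10, 11, 12, 18, 3, 5, 0, 17, 4]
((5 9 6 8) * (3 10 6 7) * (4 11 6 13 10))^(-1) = (3 7 9 5 8 6 11 4)(10 13) = [0, 1, 2, 7, 3, 8, 11, 9, 6, 5, 13, 4, 12, 10]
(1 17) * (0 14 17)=[14, 0, 2, 3, 4, 5, 6, 7, 8, 9, 10, 11, 12, 13, 17, 15, 16, 1]=(0 14 17 1)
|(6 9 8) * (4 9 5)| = |(4 9 8 6 5)| = 5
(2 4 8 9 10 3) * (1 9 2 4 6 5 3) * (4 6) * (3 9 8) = (1 8 2 4 3 6 5 9 10) = [0, 8, 4, 6, 3, 9, 5, 7, 2, 10, 1]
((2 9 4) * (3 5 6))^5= (2 4 9)(3 6 5)= [0, 1, 4, 6, 9, 3, 5, 7, 8, 2]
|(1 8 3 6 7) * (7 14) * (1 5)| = |(1 8 3 6 14 7 5)| = 7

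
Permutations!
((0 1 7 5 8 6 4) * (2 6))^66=[7, 5, 4, 3, 1, 2, 0, 8, 6]=(0 7 8 6)(1 5 2 4)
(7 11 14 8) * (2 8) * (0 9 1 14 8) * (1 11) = (0 9 11 8 7 1 14 2) = [9, 14, 0, 3, 4, 5, 6, 1, 7, 11, 10, 8, 12, 13, 2]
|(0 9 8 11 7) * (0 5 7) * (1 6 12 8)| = |(0 9 1 6 12 8 11)(5 7)| = 14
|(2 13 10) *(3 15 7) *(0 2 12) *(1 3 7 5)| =20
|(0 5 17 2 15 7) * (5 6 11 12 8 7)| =12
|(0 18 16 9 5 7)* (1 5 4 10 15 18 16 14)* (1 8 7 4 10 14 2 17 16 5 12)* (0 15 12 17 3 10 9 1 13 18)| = 42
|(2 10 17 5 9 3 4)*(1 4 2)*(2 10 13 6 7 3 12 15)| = 22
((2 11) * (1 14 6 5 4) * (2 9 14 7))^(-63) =(14) =[0, 1, 2, 3, 4, 5, 6, 7, 8, 9, 10, 11, 12, 13, 14]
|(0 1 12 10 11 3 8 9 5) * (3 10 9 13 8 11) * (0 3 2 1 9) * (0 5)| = 14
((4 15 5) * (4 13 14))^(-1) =(4 14 13 5 15) =[0, 1, 2, 3, 14, 15, 6, 7, 8, 9, 10, 11, 12, 5, 13, 4]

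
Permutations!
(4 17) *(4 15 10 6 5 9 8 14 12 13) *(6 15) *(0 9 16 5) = [9, 1, 2, 3, 17, 16, 0, 7, 14, 8, 15, 11, 13, 4, 12, 10, 5, 6] = (0 9 8 14 12 13 4 17 6)(5 16)(10 15)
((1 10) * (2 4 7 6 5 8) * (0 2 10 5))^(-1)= [6, 10, 0, 3, 2, 1, 7, 4, 5, 9, 8]= (0 6 7 4 2)(1 10 8 5)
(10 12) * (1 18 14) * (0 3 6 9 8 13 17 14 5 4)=(0 3 6 9 8 13 17 14 1 18 5 4)(10 12)=[3, 18, 2, 6, 0, 4, 9, 7, 13, 8, 12, 11, 10, 17, 1, 15, 16, 14, 5]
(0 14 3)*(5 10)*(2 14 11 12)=(0 11 12 2 14 3)(5 10)=[11, 1, 14, 0, 4, 10, 6, 7, 8, 9, 5, 12, 2, 13, 3]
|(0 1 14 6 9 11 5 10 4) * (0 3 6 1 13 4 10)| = |(0 13 4 3 6 9 11 5)(1 14)| = 8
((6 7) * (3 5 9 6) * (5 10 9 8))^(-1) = (3 7 6 9 10)(5 8) = [0, 1, 2, 7, 4, 8, 9, 6, 5, 10, 3]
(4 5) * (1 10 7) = (1 10 7)(4 5) = [0, 10, 2, 3, 5, 4, 6, 1, 8, 9, 7]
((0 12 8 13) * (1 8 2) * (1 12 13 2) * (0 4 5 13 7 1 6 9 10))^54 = (13) = [0, 1, 2, 3, 4, 5, 6, 7, 8, 9, 10, 11, 12, 13]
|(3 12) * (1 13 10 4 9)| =|(1 13 10 4 9)(3 12)| =10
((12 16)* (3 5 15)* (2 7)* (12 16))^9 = [0, 1, 7, 3, 4, 5, 6, 2, 8, 9, 10, 11, 12, 13, 14, 15, 16] = (16)(2 7)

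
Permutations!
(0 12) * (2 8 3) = (0 12)(2 8 3) = [12, 1, 8, 2, 4, 5, 6, 7, 3, 9, 10, 11, 0]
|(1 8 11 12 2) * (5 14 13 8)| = |(1 5 14 13 8 11 12 2)| = 8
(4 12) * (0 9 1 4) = (0 9 1 4 12) = [9, 4, 2, 3, 12, 5, 6, 7, 8, 1, 10, 11, 0]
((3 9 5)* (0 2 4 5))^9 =[5, 1, 3, 2, 9, 0, 6, 7, 8, 4] =(0 5)(2 3)(4 9)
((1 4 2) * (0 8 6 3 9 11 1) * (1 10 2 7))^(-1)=[2, 7, 10, 6, 1, 5, 8, 4, 0, 3, 11, 9]=(0 2 10 11 9 3 6 8)(1 7 4)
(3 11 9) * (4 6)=[0, 1, 2, 11, 6, 5, 4, 7, 8, 3, 10, 9]=(3 11 9)(4 6)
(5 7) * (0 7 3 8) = (0 7 5 3 8) = [7, 1, 2, 8, 4, 3, 6, 5, 0]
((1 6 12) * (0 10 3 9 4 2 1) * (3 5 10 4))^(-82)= (0 2 6)(1 12 4)= [2, 12, 6, 3, 1, 5, 0, 7, 8, 9, 10, 11, 4]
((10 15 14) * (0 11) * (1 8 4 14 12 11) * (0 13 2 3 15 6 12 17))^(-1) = (0 17 15 3 2 13 11 12 6 10 14 4 8 1) = [17, 0, 13, 2, 8, 5, 10, 7, 1, 9, 14, 12, 6, 11, 4, 3, 16, 15]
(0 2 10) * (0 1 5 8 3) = (0 2 10 1 5 8 3) = [2, 5, 10, 0, 4, 8, 6, 7, 3, 9, 1]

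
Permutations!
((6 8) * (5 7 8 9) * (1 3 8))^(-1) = [0, 7, 2, 1, 4, 9, 8, 5, 3, 6] = (1 7 5 9 6 8 3)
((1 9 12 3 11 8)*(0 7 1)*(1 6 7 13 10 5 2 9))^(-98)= (0 10 2 12 11)(3 8 13 5 9)= [10, 1, 12, 8, 4, 9, 6, 7, 13, 3, 2, 0, 11, 5]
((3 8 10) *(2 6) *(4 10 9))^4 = (3 10 4 9 8) = [0, 1, 2, 10, 9, 5, 6, 7, 3, 8, 4]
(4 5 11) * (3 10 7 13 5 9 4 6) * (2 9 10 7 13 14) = (2 9 4 10 13 5 11 6 3 7 14) = [0, 1, 9, 7, 10, 11, 3, 14, 8, 4, 13, 6, 12, 5, 2]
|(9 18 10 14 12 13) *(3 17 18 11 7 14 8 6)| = 6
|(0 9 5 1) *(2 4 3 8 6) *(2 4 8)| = |(0 9 5 1)(2 8 6 4 3)| = 20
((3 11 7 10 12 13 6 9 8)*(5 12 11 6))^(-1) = [0, 1, 2, 8, 4, 13, 3, 11, 9, 6, 7, 10, 5, 12] = (3 8 9 6)(5 13 12)(7 11 10)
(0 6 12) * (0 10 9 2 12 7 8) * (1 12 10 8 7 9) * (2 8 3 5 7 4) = (0 6 9 8)(1 12 3 5 7 4 2 10) = [6, 12, 10, 5, 2, 7, 9, 4, 0, 8, 1, 11, 3]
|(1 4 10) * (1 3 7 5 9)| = |(1 4 10 3 7 5 9)| = 7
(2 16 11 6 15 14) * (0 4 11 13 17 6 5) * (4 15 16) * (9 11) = (0 15 14 2 4 9 11 5)(6 16 13 17) = [15, 1, 4, 3, 9, 0, 16, 7, 8, 11, 10, 5, 12, 17, 2, 14, 13, 6]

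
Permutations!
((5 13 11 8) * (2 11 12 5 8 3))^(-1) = (2 3 11)(5 12 13) = [0, 1, 3, 11, 4, 12, 6, 7, 8, 9, 10, 2, 13, 5]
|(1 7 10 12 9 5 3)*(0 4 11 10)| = |(0 4 11 10 12 9 5 3 1 7)| = 10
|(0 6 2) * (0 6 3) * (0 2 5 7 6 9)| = |(0 3 2 9)(5 7 6)| = 12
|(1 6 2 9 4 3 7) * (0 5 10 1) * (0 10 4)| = 10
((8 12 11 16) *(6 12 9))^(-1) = (6 9 8 16 11 12) = [0, 1, 2, 3, 4, 5, 9, 7, 16, 8, 10, 12, 6, 13, 14, 15, 11]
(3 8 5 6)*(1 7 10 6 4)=[0, 7, 2, 8, 1, 4, 3, 10, 5, 9, 6]=(1 7 10 6 3 8 5 4)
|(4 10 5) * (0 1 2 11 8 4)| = |(0 1 2 11 8 4 10 5)| = 8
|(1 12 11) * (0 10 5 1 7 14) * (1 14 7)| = |(0 10 5 14)(1 12 11)| = 12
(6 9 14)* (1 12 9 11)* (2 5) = (1 12 9 14 6 11)(2 5) = [0, 12, 5, 3, 4, 2, 11, 7, 8, 14, 10, 1, 9, 13, 6]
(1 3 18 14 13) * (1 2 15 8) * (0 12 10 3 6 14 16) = (0 12 10 3 18 16)(1 6 14 13 2 15 8) = [12, 6, 15, 18, 4, 5, 14, 7, 1, 9, 3, 11, 10, 2, 13, 8, 0, 17, 16]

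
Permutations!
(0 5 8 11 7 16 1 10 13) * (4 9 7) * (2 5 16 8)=(0 16 1 10 13)(2 5)(4 9 7 8 11)=[16, 10, 5, 3, 9, 2, 6, 8, 11, 7, 13, 4, 12, 0, 14, 15, 1]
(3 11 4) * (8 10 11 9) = (3 9 8 10 11 4) = [0, 1, 2, 9, 3, 5, 6, 7, 10, 8, 11, 4]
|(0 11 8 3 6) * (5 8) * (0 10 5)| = 10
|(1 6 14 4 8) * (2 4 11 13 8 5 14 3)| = |(1 6 3 2 4 5 14 11 13 8)| = 10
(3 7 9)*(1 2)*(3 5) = (1 2)(3 7 9 5) = [0, 2, 1, 7, 4, 3, 6, 9, 8, 5]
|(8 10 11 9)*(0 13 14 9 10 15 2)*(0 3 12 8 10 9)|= 15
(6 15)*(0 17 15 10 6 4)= [17, 1, 2, 3, 0, 5, 10, 7, 8, 9, 6, 11, 12, 13, 14, 4, 16, 15]= (0 17 15 4)(6 10)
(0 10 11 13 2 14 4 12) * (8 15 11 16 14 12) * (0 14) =[10, 1, 12, 3, 8, 5, 6, 7, 15, 9, 16, 13, 14, 2, 4, 11, 0] =(0 10 16)(2 12 14 4 8 15 11 13)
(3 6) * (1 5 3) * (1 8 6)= [0, 5, 2, 1, 4, 3, 8, 7, 6]= (1 5 3)(6 8)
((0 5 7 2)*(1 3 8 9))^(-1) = (0 2 7 5)(1 9 8 3) = [2, 9, 7, 1, 4, 0, 6, 5, 3, 8]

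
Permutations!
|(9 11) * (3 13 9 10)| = |(3 13 9 11 10)| = 5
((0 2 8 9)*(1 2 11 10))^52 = (0 1 9 10 8 11 2) = [1, 9, 0, 3, 4, 5, 6, 7, 11, 10, 8, 2]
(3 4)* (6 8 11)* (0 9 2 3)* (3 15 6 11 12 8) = (0 9 2 15 6 3 4)(8 12) = [9, 1, 15, 4, 0, 5, 3, 7, 12, 2, 10, 11, 8, 13, 14, 6]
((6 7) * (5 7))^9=(7)=[0, 1, 2, 3, 4, 5, 6, 7]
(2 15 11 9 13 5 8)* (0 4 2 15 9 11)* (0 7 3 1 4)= (1 4 2 9 13 5 8 15 7 3)= [0, 4, 9, 1, 2, 8, 6, 3, 15, 13, 10, 11, 12, 5, 14, 7]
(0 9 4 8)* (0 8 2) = (0 9 4 2) = [9, 1, 0, 3, 2, 5, 6, 7, 8, 4]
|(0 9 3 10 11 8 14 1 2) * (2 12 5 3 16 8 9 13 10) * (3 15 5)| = |(0 13 10 11 9 16 8 14 1 12 3 2)(5 15)| = 12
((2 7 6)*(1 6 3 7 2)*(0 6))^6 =(7) =[0, 1, 2, 3, 4, 5, 6, 7]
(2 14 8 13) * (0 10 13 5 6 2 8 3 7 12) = (0 10 13 8 5 6 2 14 3 7 12) = [10, 1, 14, 7, 4, 6, 2, 12, 5, 9, 13, 11, 0, 8, 3]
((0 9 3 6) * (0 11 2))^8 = [3, 1, 9, 11, 4, 5, 2, 7, 8, 6, 10, 0] = (0 3 11)(2 9 6)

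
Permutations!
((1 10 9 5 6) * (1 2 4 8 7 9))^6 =[0, 1, 6, 3, 2, 9, 5, 8, 4, 7, 10] =(10)(2 6 5 9 7 8 4)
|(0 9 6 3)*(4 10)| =4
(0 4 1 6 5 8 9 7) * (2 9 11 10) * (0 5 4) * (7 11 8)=(1 6 4)(2 9 11 10)(5 7)=[0, 6, 9, 3, 1, 7, 4, 5, 8, 11, 2, 10]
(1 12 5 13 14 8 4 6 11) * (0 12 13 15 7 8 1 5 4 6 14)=(0 12 4 14 1 13)(5 15 7 8 6 11)=[12, 13, 2, 3, 14, 15, 11, 8, 6, 9, 10, 5, 4, 0, 1, 7]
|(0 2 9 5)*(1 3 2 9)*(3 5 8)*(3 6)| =|(0 9 8 6 3 2 1 5)| =8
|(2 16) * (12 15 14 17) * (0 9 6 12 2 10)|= 10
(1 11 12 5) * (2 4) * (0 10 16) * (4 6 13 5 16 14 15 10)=(0 4 2 6 13 5 1 11 12 16)(10 14 15)=[4, 11, 6, 3, 2, 1, 13, 7, 8, 9, 14, 12, 16, 5, 15, 10, 0]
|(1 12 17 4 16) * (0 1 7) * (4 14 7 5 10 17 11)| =11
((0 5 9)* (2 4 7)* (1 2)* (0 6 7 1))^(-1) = (0 7 6 9 5)(1 4 2) = [7, 4, 1, 3, 2, 0, 9, 6, 8, 5]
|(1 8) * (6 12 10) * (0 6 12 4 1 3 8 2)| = 10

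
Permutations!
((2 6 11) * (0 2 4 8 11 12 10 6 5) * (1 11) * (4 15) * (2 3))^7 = (0 5 2 3)(1 15 8 11 4)(6 12 10) = [5, 15, 3, 0, 1, 2, 12, 7, 11, 9, 6, 4, 10, 13, 14, 8]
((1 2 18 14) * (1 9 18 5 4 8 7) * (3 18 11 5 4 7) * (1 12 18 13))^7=(18)(1 2 4 8 3 13)=[0, 2, 4, 13, 8, 5, 6, 7, 3, 9, 10, 11, 12, 1, 14, 15, 16, 17, 18]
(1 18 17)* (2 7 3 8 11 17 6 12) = (1 18 6 12 2 7 3 8 11 17) = [0, 18, 7, 8, 4, 5, 12, 3, 11, 9, 10, 17, 2, 13, 14, 15, 16, 1, 6]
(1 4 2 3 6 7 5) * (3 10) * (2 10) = (1 4 10 3 6 7 5) = [0, 4, 2, 6, 10, 1, 7, 5, 8, 9, 3]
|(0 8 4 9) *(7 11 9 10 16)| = 8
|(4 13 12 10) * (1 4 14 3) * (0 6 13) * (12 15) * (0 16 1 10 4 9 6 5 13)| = |(0 5 13 15 12 4 16 1 9 6)(3 10 14)| = 30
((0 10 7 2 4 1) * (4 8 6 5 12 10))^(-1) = (0 1 4)(2 7 10 12 5 6 8) = [1, 4, 7, 3, 0, 6, 8, 10, 2, 9, 12, 11, 5]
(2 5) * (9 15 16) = [0, 1, 5, 3, 4, 2, 6, 7, 8, 15, 10, 11, 12, 13, 14, 16, 9] = (2 5)(9 15 16)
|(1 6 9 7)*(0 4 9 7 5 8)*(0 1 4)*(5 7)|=|(1 6 5 8)(4 9 7)|=12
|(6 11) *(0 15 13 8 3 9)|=|(0 15 13 8 3 9)(6 11)|=6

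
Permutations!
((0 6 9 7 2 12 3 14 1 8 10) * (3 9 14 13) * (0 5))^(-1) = (0 5 10 8 1 14 6)(2 7 9 12)(3 13) = [5, 14, 7, 13, 4, 10, 0, 9, 1, 12, 8, 11, 2, 3, 6]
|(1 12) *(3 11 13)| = 6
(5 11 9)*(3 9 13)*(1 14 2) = (1 14 2)(3 9 5 11 13) = [0, 14, 1, 9, 4, 11, 6, 7, 8, 5, 10, 13, 12, 3, 2]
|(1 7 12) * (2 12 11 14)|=6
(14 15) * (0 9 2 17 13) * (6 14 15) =[9, 1, 17, 3, 4, 5, 14, 7, 8, 2, 10, 11, 12, 0, 6, 15, 16, 13] =(0 9 2 17 13)(6 14)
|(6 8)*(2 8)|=3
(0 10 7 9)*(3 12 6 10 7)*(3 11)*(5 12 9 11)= [7, 1, 2, 9, 4, 12, 10, 11, 8, 0, 5, 3, 6]= (0 7 11 3 9)(5 12 6 10)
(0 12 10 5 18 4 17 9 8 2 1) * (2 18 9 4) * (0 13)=(0 12 10 5 9 8 18 2 1 13)(4 17)=[12, 13, 1, 3, 17, 9, 6, 7, 18, 8, 5, 11, 10, 0, 14, 15, 16, 4, 2]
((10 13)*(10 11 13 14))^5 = (10 14)(11 13) = [0, 1, 2, 3, 4, 5, 6, 7, 8, 9, 14, 13, 12, 11, 10]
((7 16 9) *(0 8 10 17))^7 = (0 17 10 8)(7 16 9) = [17, 1, 2, 3, 4, 5, 6, 16, 0, 7, 8, 11, 12, 13, 14, 15, 9, 10]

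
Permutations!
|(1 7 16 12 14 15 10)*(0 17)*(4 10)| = |(0 17)(1 7 16 12 14 15 4 10)| = 8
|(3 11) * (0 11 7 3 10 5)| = |(0 11 10 5)(3 7)| = 4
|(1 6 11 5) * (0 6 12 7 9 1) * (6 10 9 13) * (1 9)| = |(0 10 1 12 7 13 6 11 5)| = 9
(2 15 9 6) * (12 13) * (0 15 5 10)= (0 15 9 6 2 5 10)(12 13)= [15, 1, 5, 3, 4, 10, 2, 7, 8, 6, 0, 11, 13, 12, 14, 9]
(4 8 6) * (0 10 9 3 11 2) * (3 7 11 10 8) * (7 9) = [8, 1, 0, 10, 3, 5, 4, 11, 6, 9, 7, 2] = (0 8 6 4 3 10 7 11 2)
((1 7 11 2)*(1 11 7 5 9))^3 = (2 11) = [0, 1, 11, 3, 4, 5, 6, 7, 8, 9, 10, 2]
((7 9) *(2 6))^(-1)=(2 6)(7 9)=[0, 1, 6, 3, 4, 5, 2, 9, 8, 7]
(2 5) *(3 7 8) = (2 5)(3 7 8) = [0, 1, 5, 7, 4, 2, 6, 8, 3]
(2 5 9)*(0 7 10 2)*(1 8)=(0 7 10 2 5 9)(1 8)=[7, 8, 5, 3, 4, 9, 6, 10, 1, 0, 2]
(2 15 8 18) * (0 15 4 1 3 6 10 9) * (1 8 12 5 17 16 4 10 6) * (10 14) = (0 15 12 5 17 16 4 8 18 2 14 10 9)(1 3) = [15, 3, 14, 1, 8, 17, 6, 7, 18, 0, 9, 11, 5, 13, 10, 12, 4, 16, 2]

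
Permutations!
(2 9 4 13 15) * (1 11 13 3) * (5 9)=(1 11 13 15 2 5 9 4 3)=[0, 11, 5, 1, 3, 9, 6, 7, 8, 4, 10, 13, 12, 15, 14, 2]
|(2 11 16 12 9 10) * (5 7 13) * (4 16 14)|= 24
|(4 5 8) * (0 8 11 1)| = 6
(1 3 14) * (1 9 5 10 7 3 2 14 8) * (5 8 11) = (1 2 14 9 8)(3 11 5 10 7) = [0, 2, 14, 11, 4, 10, 6, 3, 1, 8, 7, 5, 12, 13, 9]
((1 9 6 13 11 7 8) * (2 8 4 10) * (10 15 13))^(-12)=(4 11 15 7 13)=[0, 1, 2, 3, 11, 5, 6, 13, 8, 9, 10, 15, 12, 4, 14, 7]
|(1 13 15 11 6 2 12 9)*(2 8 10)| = |(1 13 15 11 6 8 10 2 12 9)| = 10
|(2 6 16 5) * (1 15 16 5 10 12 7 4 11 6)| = |(1 15 16 10 12 7 4 11 6 5 2)| = 11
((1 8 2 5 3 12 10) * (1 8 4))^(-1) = (1 4)(2 8 10 12 3 5) = [0, 4, 8, 5, 1, 2, 6, 7, 10, 9, 12, 11, 3]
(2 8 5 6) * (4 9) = (2 8 5 6)(4 9) = [0, 1, 8, 3, 9, 6, 2, 7, 5, 4]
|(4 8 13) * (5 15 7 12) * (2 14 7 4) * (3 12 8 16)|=|(2 14 7 8 13)(3 12 5 15 4 16)|=30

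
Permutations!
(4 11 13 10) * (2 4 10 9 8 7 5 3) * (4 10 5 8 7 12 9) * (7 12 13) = [0, 1, 10, 2, 11, 3, 6, 8, 13, 12, 5, 7, 9, 4] = (2 10 5 3)(4 11 7 8 13)(9 12)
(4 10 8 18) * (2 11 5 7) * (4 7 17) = (2 11 5 17 4 10 8 18 7) = [0, 1, 11, 3, 10, 17, 6, 2, 18, 9, 8, 5, 12, 13, 14, 15, 16, 4, 7]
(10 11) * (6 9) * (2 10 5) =(2 10 11 5)(6 9) =[0, 1, 10, 3, 4, 2, 9, 7, 8, 6, 11, 5]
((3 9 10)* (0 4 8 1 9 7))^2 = (0 8 9 3)(1 10 7 4) = [8, 10, 2, 0, 1, 5, 6, 4, 9, 3, 7]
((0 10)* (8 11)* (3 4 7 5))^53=(0 10)(3 4 7 5)(8 11)=[10, 1, 2, 4, 7, 3, 6, 5, 11, 9, 0, 8]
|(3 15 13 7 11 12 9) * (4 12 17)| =9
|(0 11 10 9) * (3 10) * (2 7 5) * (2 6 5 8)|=|(0 11 3 10 9)(2 7 8)(5 6)|=30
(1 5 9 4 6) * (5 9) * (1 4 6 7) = (1 9 6 4 7) = [0, 9, 2, 3, 7, 5, 4, 1, 8, 6]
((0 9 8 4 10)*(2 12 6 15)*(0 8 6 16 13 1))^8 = (0 1 13 16 12 2 15 6 9)(4 8 10) = [1, 13, 15, 3, 8, 5, 9, 7, 10, 0, 4, 11, 2, 16, 14, 6, 12]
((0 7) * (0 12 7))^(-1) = [0, 1, 2, 3, 4, 5, 6, 12, 8, 9, 10, 11, 7] = (7 12)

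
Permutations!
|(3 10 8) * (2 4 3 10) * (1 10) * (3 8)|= |(1 10 3 2 4 8)|= 6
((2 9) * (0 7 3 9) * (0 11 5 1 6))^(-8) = [7, 6, 11, 9, 4, 1, 0, 3, 8, 2, 10, 5] = (0 7 3 9 2 11 5 1 6)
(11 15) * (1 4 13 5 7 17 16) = [0, 4, 2, 3, 13, 7, 6, 17, 8, 9, 10, 15, 12, 5, 14, 11, 1, 16] = (1 4 13 5 7 17 16)(11 15)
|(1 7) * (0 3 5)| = 6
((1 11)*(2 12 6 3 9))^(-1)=[0, 11, 9, 6, 4, 5, 12, 7, 8, 3, 10, 1, 2]=(1 11)(2 9 3 6 12)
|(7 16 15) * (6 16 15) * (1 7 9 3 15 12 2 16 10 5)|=|(1 7 12 2 16 6 10 5)(3 15 9)|=24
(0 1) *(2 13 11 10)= (0 1)(2 13 11 10)= [1, 0, 13, 3, 4, 5, 6, 7, 8, 9, 2, 10, 12, 11]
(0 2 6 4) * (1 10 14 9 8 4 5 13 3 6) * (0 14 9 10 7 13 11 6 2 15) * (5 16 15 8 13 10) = [8, 7, 1, 2, 14, 11, 16, 10, 4, 13, 9, 6, 12, 3, 5, 0, 15] = (0 8 4 14 5 11 6 16 15)(1 7 10 9 13 3 2)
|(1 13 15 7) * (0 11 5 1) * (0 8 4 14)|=|(0 11 5 1 13 15 7 8 4 14)|=10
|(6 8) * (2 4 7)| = 6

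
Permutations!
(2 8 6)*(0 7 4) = (0 7 4)(2 8 6) = [7, 1, 8, 3, 0, 5, 2, 4, 6]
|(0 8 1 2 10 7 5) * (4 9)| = |(0 8 1 2 10 7 5)(4 9)| = 14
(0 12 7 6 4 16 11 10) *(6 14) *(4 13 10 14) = (0 12 7 4 16 11 14 6 13 10) = [12, 1, 2, 3, 16, 5, 13, 4, 8, 9, 0, 14, 7, 10, 6, 15, 11]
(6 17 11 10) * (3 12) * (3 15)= (3 12 15)(6 17 11 10)= [0, 1, 2, 12, 4, 5, 17, 7, 8, 9, 6, 10, 15, 13, 14, 3, 16, 11]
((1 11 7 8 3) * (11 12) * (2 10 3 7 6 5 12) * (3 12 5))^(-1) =[0, 3, 1, 6, 4, 5, 11, 8, 7, 9, 2, 12, 10] =(1 3 6 11 12 10 2)(7 8)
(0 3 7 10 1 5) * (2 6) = (0 3 7 10 1 5)(2 6) = [3, 5, 6, 7, 4, 0, 2, 10, 8, 9, 1]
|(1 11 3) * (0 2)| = |(0 2)(1 11 3)| = 6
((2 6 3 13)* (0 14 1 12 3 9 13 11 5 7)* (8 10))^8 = (14) = [0, 1, 2, 3, 4, 5, 6, 7, 8, 9, 10, 11, 12, 13, 14]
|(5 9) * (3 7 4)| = |(3 7 4)(5 9)| = 6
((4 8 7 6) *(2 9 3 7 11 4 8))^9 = (2 9 3 7 6 8 11 4) = [0, 1, 9, 7, 2, 5, 8, 6, 11, 3, 10, 4]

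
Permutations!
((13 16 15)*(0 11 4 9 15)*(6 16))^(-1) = (0 16 6 13 15 9 4 11) = [16, 1, 2, 3, 11, 5, 13, 7, 8, 4, 10, 0, 12, 15, 14, 9, 6]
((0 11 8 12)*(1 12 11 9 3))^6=(0 9 3 1 12)=[9, 12, 2, 1, 4, 5, 6, 7, 8, 3, 10, 11, 0]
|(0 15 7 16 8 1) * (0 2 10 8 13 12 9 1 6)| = 12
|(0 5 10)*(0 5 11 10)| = 4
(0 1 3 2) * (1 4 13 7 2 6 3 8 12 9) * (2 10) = (0 4 13 7 10 2)(1 8 12 9)(3 6) = [4, 8, 0, 6, 13, 5, 3, 10, 12, 1, 2, 11, 9, 7]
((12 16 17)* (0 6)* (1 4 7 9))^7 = [6, 9, 2, 3, 1, 5, 0, 4, 8, 7, 10, 11, 16, 13, 14, 15, 17, 12] = (0 6)(1 9 7 4)(12 16 17)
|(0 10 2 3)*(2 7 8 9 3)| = |(0 10 7 8 9 3)| = 6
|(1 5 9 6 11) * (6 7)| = |(1 5 9 7 6 11)| = 6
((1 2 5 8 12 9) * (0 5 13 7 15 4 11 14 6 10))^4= (0 9 7 14 5 1 15 6 8 2 4 10 12 13 11)= [9, 15, 4, 3, 10, 1, 8, 14, 2, 7, 12, 0, 13, 11, 5, 6]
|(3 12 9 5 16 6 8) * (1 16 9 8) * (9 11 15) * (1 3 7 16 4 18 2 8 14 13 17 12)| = |(1 4 18 2 8 7 16 6 3)(5 11 15 9)(12 14 13 17)| = 36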